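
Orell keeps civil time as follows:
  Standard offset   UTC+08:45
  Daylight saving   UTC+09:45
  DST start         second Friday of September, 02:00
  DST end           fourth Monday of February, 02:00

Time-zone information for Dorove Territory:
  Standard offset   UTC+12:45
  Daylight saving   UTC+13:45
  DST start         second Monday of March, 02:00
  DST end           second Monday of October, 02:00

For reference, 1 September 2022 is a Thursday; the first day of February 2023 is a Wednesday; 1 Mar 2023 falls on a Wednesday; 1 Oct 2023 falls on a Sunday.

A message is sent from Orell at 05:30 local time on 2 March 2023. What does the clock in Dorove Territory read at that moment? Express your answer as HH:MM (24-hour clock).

09:30

1 September 2022 is a Thursday, so the first Friday is September 2 and the second is September 9.
1 February 2023 is a Wednesday, so the first Monday is February 6 and the fourth is February 27.
2 March 2023 does not fall between 9 September 2022 and 27 February 2023, so daylight saving is not in effect and Orell is at UTC+08:45.
05:30 Orell − 8h45m = 20:45 UTC (rolling into the previous day, 1 March 2023).
1 March 2023 is a Wednesday, so the first Monday is March 6 and the second is March 13.
1 October 2023 is a Sunday, so the first Monday is October 2 and the second is October 9.
At the standard offset (UTC+12:45), 20:45 UTC + 12h45m = 09:30 Dorove Territory standard time (rolling into the next day, 2 March 2023).
The standard-time date in Dorove Territory, 2 March 2023, does not fall between 13 March and 9 October, so daylight saving is not in effect and Dorove Territory is at UTC+12:45.
20:45 UTC + 12h45m = 09:30 Dorove Territory (rolling into the next day, 2 March 2023).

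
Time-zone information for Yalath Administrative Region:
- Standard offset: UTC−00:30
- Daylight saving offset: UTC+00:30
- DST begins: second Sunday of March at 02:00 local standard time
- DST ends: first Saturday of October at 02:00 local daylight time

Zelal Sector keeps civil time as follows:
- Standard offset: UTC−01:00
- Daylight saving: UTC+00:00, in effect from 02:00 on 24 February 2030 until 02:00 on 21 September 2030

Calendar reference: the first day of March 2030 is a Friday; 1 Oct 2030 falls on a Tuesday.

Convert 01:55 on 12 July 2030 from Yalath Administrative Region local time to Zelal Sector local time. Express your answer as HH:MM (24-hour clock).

01:25

1 March 2030 is a Friday, so the first Sunday is March 3 and the second is March 10.
1 October 2030 is a Tuesday, so the first Saturday is October 5.
Daylight saving runs 10 March – 5 October; 12 July 2030 is inside that window, so Yalath Administrative Region is at UTC+00:30.
01:55 Yalath Administrative Region − 0h30m = 01:25 UTC.
At the standard offset (UTC−01:00), 01:25 UTC − 1h = 00:25 Zelal Sector standard time.
The standard-time date in Zelal Sector, 12 July 2030, falls between 24 February and 21 September, so daylight saving is in effect and Zelal Sector is at UTC+00:00.
01:25 UTC + 0h = 01:25 Zelal Sector.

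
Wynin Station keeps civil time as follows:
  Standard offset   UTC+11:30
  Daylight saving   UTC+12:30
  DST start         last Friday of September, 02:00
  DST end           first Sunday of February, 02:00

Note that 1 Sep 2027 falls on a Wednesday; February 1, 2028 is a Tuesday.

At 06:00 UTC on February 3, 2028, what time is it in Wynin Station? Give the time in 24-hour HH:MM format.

18:30

1 September 2027 is a Wednesday, so Fridays fall on 3, 10, 17, 24; the last is September 24.
1 February 2028 is a Tuesday, so the first Sunday is February 6.
At the standard offset (UTC+11:30), 06:00 UTC + 11h30m = 17:30 Wynin Station standard time.
The standard-time date in Wynin Station, February 3, 2028, falls between 24 September 2027 and 6 February 2028, so daylight saving is in effect and Wynin Station is at UTC+12:30.
06:00 UTC + 12h30m = 18:30 local.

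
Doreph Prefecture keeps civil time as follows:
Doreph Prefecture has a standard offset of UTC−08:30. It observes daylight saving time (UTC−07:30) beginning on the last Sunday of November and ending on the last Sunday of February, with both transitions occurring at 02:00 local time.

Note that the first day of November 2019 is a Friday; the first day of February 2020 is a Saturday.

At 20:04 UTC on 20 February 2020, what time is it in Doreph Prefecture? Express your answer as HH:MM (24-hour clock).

12:34

1 November 2019 is a Friday, so Sundays fall on 3, 10, 17, 24; the last is November 24.
1 February 2020 is a Saturday, so Sundays fall on 2, 9, 16, 23; the last is February 23.
At the standard offset (UTC−08:30), 20:04 UTC − 8h30m = 11:34 Doreph Prefecture standard time.
Daylight saving runs 24 November 2019 – 23 February 2020; the standard-time date in Doreph Prefecture, 20 February 2020, is inside that window, so Doreph Prefecture is at UTC−07:30.
20:04 UTC − 7h30m = 12:34 local.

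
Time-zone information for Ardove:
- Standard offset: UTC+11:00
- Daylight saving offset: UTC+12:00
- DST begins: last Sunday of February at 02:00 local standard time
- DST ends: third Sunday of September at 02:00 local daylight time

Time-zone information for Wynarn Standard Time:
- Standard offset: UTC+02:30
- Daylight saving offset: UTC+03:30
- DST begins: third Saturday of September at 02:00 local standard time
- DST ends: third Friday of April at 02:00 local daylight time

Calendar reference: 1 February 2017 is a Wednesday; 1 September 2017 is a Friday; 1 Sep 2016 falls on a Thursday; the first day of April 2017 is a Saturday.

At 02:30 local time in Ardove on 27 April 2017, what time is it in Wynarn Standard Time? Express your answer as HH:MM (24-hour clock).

1 February 2017 is a Wednesday, so Sundays fall on 5, 12, 19, 26; the last is February 26.
1 September 2017 is a Friday, so the first Sunday is September 3 and the third is September 17.
27 April 2017 falls between 26 February and 17 September, so daylight saving is in effect and Ardove is at UTC+12:00.
02:30 Ardove − 12h = 14:30 UTC (rolling into the previous day, 26 April 2017).
1 September 2016 is a Thursday, so the first Saturday is September 3 and the third is September 17.
1 April 2017 is a Saturday, so the first Friday is April 7 and the third is April 21.
At the standard offset (UTC+02:30), 14:30 UTC + 2h30m = 17:00 Wynarn Standard Time standard time.
The standard-time date in Wynarn Standard Time, 26 April 2017, is outside the daylight-saving period (17 September 2016 – 21 April 2017), so Wynarn Standard Time is on standard time, UTC+02:30.
14:30 UTC + 2h30m = 17:00 Wynarn Standard Time.

17:00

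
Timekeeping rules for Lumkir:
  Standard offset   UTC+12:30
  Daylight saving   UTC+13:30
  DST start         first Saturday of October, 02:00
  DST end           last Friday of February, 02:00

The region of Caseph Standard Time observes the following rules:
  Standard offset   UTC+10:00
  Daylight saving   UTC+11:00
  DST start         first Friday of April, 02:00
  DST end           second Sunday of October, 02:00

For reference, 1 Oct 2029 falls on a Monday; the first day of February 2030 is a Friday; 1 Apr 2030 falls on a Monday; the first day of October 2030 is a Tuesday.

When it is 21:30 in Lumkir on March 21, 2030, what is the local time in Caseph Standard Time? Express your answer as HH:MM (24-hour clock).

19:00

1 October 2029 is a Monday, so the first Saturday is October 6.
1 February 2030 is a Friday, so Fridays fall on 1, 8, 15, 22; the last is February 22.
Daylight saving runs 6 October 2029 – 22 February 2030; March 21, 2030 is outside that window, so Lumkir is on standard time at UTC+12:30.
21:30 Lumkir − 12h30m = 09:00 UTC.
1 April 2030 is a Monday, so the first Friday is April 5.
1 October 2030 is a Tuesday, so the first Sunday is October 6 and the second is October 13.
At the standard offset (UTC+10:00), 09:00 UTC + 10h = 19:00 Caseph Standard Time standard time.
The standard-time date in Caseph Standard Time, March 21, 2030, does not fall between 5 April and 13 October, so daylight saving is not in effect and Caseph Standard Time is at UTC+10:00.
09:00 UTC + 10h = 19:00 Caseph Standard Time.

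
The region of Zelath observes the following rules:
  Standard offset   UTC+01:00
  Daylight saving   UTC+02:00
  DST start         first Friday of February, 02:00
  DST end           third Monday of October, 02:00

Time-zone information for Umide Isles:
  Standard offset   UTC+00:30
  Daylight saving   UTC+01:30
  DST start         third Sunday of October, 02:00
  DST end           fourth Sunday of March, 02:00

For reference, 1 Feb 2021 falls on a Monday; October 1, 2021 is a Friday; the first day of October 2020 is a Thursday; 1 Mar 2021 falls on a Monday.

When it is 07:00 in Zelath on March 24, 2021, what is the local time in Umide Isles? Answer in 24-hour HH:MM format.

06:30

1 February 2021 is a Monday, so the first Friday is February 5.
1 October 2021 is a Friday, so the first Monday is October 4 and the third is October 18.
Daylight saving runs 5 February – 18 October; March 24, 2021 is inside that window, so Zelath is at UTC+02:00.
07:00 Zelath − 2h = 05:00 UTC.
1 October 2020 is a Thursday, so the first Sunday is October 4 and the third is October 18.
1 March 2021 is a Monday, so the first Sunday is March 7 and the fourth is March 28.
At the standard offset (UTC+00:30), 05:00 UTC + 0h30m = 05:30 Umide Isles standard time.
Daylight saving runs 18 October 2020 – 28 March 2021; the standard-time date in Umide Isles, March 24, 2021, is inside that window, so Umide Isles is at UTC+01:30.
05:00 UTC + 1h30m = 06:30 Umide Isles.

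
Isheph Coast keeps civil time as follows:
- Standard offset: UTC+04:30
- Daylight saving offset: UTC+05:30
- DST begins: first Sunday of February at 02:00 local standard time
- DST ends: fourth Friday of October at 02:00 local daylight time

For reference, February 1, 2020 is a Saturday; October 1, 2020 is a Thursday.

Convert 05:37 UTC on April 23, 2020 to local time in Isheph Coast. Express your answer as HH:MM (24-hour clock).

1 February 2020 is a Saturday, so the first Sunday is February 2.
1 October 2020 is a Thursday, so the first Friday is October 2 and the fourth is October 23.
At the standard offset (UTC+04:30), 05:37 UTC + 4h30m = 10:07 Isheph Coast standard time.
Daylight saving runs 2 February – 23 October; the standard-time date in Isheph Coast, April 23, 2020, is inside that window, so Isheph Coast is at UTC+05:30.
05:37 UTC + 5h30m = 11:07 local.

11:07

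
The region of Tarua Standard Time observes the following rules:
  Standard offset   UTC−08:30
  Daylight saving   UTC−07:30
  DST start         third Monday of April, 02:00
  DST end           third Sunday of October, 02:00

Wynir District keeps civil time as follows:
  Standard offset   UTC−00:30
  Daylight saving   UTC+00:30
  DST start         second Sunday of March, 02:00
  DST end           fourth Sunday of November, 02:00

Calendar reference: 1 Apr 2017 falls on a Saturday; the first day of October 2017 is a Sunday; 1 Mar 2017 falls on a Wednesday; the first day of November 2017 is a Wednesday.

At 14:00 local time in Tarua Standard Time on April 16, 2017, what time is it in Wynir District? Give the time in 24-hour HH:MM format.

1 April 2017 is a Saturday, so the first Monday is April 3 and the third is April 17.
1 October 2017 is a Sunday, so the first Sunday is October 1 and the third is October 15.
April 16, 2017 is outside the daylight-saving period (17 April – 15 October), so Tarua Standard Time is on standard time, UTC−08:30.
14:00 Tarua Standard Time + 8h30m = 22:30 UTC.
1 March 2017 is a Wednesday, so the first Sunday is March 5 and the second is March 12.
1 November 2017 is a Wednesday, so the first Sunday is November 5 and the fourth is November 26.
At the standard offset (UTC−00:30), 22:30 UTC − 0h30m = 22:00 Wynir District standard time.
The standard-time date in Wynir District, April 16, 2017, lies within the daylight-saving period (12 March – 26 November), so Wynir District is on daylight time, UTC+00:30.
22:30 UTC + 0h30m = 23:00 Wynir District.

23:00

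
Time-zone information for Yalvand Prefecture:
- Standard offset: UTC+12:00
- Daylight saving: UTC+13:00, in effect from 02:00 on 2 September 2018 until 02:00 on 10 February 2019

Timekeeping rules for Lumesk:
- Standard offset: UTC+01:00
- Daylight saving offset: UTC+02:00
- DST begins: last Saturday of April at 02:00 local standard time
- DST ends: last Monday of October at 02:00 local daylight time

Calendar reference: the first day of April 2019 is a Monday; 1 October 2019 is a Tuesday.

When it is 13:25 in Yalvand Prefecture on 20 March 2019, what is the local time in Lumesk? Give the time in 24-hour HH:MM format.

20 March 2019 is outside the daylight-saving period (2 September 2018 – 10 February 2019), so Yalvand Prefecture is on standard time, UTC+12:00.
13:25 Yalvand Prefecture − 12h = 01:25 UTC.
1 April 2019 is a Monday, so Saturdays fall on 6, 13, 20, 27; the last is April 27.
1 October 2019 is a Tuesday, so Mondays fall on 7, 14, 21, 28; the last is October 28.
At the standard offset (UTC+01:00), 01:25 UTC + 1h = 02:25 Lumesk standard time.
The standard-time date in Lumesk, 20 March 2019, does not fall between 27 April and 28 October, so daylight saving is not in effect and Lumesk is at UTC+01:00.
01:25 UTC + 1h = 02:25 Lumesk.

02:25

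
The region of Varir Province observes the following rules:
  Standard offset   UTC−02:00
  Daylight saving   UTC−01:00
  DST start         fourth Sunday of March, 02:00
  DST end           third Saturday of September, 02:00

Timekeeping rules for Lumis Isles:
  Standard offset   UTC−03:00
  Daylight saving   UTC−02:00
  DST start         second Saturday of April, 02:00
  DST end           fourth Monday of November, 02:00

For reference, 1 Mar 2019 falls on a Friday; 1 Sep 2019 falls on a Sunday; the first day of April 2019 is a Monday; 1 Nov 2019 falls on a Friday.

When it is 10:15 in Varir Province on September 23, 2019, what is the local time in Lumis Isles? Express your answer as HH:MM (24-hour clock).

10:15

1 March 2019 is a Friday, so the first Sunday is March 3 and the fourth is March 24.
1 September 2019 is a Sunday, so the first Saturday is September 7 and the third is September 21.
September 23, 2019 is outside the daylight-saving period (24 March – 21 September), so Varir Province is on standard time, UTC−02:00.
10:15 Varir Province + 2h = 12:15 UTC.
1 April 2019 is a Monday, so the first Saturday is April 6 and the second is April 13.
1 November 2019 is a Friday, so the first Monday is November 4 and the fourth is November 25.
At the standard offset (UTC−03:00), 12:15 UTC − 3h = 09:15 Lumis Isles standard time.
The standard-time date in Lumis Isles, September 23, 2019, falls between 13 April and 25 November, so daylight saving is in effect and Lumis Isles is at UTC−02:00.
12:15 UTC − 2h = 10:15 Lumis Isles.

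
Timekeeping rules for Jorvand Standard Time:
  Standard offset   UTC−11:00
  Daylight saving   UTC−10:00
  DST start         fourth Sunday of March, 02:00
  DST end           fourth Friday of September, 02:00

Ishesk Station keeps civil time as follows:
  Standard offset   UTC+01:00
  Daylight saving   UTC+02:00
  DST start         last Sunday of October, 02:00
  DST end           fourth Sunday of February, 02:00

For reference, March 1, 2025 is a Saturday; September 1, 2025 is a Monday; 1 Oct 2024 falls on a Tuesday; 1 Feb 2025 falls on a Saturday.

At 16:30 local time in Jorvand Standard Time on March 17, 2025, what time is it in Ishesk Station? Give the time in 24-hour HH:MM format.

1 March 2025 is a Saturday, so the first Sunday is March 2 and the fourth is March 23.
1 September 2025 is a Monday, so the first Friday is September 5 and the fourth is September 26.
March 17, 2025 does not fall between 23 March and 26 September, so daylight saving is not in effect and Jorvand Standard Time is at UTC−11:00.
16:30 Jorvand Standard Time + 11h = 03:30 UTC (rolling into the next day, 18 March 2025).
1 October 2024 is a Tuesday, so Sundays fall on 6, 13, 20, 27; the last is October 27.
1 February 2025 is a Saturday, so the first Sunday is February 2 and the fourth is February 23.
At the standard offset (UTC+01:00), 03:30 UTC + 1h = 04:30 Ishesk Station standard time.
The standard-time date in Ishesk Station, March 18, 2025, is outside the daylight-saving period (27 October 2024 – 23 February 2025), so Ishesk Station is on standard time, UTC+01:00.
03:30 UTC + 1h = 04:30 Ishesk Station.

04:30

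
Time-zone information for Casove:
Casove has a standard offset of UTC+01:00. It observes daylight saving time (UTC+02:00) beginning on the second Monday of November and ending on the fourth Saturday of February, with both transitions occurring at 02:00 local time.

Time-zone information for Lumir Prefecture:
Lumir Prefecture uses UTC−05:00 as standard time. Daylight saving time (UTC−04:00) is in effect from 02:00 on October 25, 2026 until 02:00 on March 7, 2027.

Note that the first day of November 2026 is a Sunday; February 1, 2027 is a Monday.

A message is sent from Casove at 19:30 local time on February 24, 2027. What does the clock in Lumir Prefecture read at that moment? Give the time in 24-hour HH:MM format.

1 November 2026 is a Sunday, so the first Monday is November 2 and the second is November 9.
1 February 2027 is a Monday, so the first Saturday is February 6 and the fourth is February 27.
February 24, 2027 falls between 9 November 2026 and 27 February 2027, so daylight saving is in effect and Casove is at UTC+02:00.
19:30 Casove − 2h = 17:30 UTC.
At the standard offset (UTC−05:00), 17:30 UTC − 5h = 12:30 Lumir Prefecture standard time.
The standard-time date in Lumir Prefecture, February 24, 2027, falls between 25 October 2026 and 7 March 2027, so daylight saving is in effect and Lumir Prefecture is at UTC−04:00.
17:30 UTC − 4h = 13:30 Lumir Prefecture.

13:30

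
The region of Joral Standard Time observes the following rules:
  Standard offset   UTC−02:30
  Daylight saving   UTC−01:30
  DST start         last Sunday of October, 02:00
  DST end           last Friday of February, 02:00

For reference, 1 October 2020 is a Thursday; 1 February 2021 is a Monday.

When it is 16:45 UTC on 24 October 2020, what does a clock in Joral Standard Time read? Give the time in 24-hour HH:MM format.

14:15

1 October 2020 is a Thursday, so Sundays fall on 4, 11, 18, 25; the last is October 25.
1 February 2021 is a Monday, so Fridays fall on 5, 12, 19, 26; the last is February 26.
At the standard offset (UTC−02:30), 16:45 UTC − 2h30m = 14:15 Joral Standard Time standard time.
The standard-time date in Joral Standard Time, 24 October 2020, does not fall between 25 October 2020 and 26 February 2021, so daylight saving is not in effect and Joral Standard Time is at UTC−02:30.
16:45 UTC − 2h30m = 14:15 local.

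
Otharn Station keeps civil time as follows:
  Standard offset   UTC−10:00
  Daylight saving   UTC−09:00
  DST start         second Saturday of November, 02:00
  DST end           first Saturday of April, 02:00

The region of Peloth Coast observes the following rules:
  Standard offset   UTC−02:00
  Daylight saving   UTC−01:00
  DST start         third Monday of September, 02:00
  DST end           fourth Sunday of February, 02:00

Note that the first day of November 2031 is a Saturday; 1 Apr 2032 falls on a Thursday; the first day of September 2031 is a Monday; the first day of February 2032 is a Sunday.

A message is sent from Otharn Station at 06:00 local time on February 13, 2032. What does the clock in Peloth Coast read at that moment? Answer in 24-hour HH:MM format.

1 November 2031 is a Saturday, so the first Saturday is November 1 and the second is November 8.
1 April 2032 is a Thursday, so the first Saturday is April 3.
February 13, 2032 lies within the daylight-saving period (8 November 2031 – 3 April 2032), so Otharn Station is on daylight time, UTC−09:00.
06:00 Otharn Station + 9h = 15:00 UTC.
1 September 2031 is a Monday, so the first Monday is September 1 and the third is September 15.
1 February 2032 is a Sunday, so the first Sunday is February 1 and the fourth is February 22.
At the standard offset (UTC−02:00), 15:00 UTC − 2h = 13:00 Peloth Coast standard time.
The standard-time date in Peloth Coast, February 13, 2032, falls between 15 September 2031 and 22 February 2032, so daylight saving is in effect and Peloth Coast is at UTC−01:00.
15:00 UTC − 1h = 14:00 Peloth Coast.

14:00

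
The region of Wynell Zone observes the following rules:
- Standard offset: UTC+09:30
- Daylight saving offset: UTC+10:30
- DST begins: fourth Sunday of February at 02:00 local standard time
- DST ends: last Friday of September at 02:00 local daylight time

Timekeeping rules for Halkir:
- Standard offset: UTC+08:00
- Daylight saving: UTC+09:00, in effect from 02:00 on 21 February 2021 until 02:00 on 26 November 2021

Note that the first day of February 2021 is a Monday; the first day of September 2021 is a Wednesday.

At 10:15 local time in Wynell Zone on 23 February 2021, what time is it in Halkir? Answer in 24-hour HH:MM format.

09:45

1 February 2021 is a Monday, so the first Sunday is February 7 and the fourth is February 28.
1 September 2021 is a Wednesday, so Fridays fall on 3, 10, 17, 24; the last is September 24.
Daylight saving runs 28 February – 24 September; 23 February 2021 is outside that window, so Wynell Zone is on standard time at UTC+09:30.
10:15 Wynell Zone − 9h30m = 00:45 UTC.
At the standard offset (UTC+08:00), 00:45 UTC + 8h = 08:45 Halkir standard time.
The standard-time date in Halkir, 23 February 2021, falls between 21 February and 26 November, so daylight saving is in effect and Halkir is at UTC+09:00.
00:45 UTC + 9h = 09:45 Halkir.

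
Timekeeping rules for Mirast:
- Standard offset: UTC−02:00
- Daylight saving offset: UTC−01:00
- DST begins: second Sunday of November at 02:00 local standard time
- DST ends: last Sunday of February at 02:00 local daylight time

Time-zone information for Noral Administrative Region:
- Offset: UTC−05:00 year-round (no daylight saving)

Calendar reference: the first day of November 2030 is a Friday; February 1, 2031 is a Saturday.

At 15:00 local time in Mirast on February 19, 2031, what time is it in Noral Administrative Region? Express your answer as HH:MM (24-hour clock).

1 November 2030 is a Friday, so the first Sunday is November 3 and the second is November 10.
1 February 2031 is a Saturday, so Sundays fall on 2, 9, 16, 23; the last is February 23.
February 19, 2031 falls between 10 November 2030 and 23 February 2031, so daylight saving is in effect and Mirast is at UTC−01:00.
15:00 Mirast + 1h = 16:00 UTC.
Noral Administrative Region stays on UTC−05:00 all year.
16:00 UTC − 5h = 11:00 Noral Administrative Region.

11:00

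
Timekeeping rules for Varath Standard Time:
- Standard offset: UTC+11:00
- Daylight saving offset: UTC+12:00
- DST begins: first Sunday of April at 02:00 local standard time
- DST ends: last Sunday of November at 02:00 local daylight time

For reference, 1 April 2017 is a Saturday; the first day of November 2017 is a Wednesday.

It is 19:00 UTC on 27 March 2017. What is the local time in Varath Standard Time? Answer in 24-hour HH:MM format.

06:00

1 April 2017 is a Saturday, so the first Sunday is April 2.
1 November 2017 is a Wednesday, so Sundays fall on 5, 12, 19, 26; the last is November 26.
At the standard offset (UTC+11:00), 19:00 UTC + 11h = 06:00 Varath Standard Time standard time (rolling into the next day, 28 March 2017).
Daylight saving runs 2 April – 26 November; the standard-time date in Varath Standard Time, 28 March 2017, is outside that window, so Varath Standard Time is on standard time at UTC+11:00.
19:00 UTC + 11h = 06:00 local (rolling into the next day, 28 March 2017).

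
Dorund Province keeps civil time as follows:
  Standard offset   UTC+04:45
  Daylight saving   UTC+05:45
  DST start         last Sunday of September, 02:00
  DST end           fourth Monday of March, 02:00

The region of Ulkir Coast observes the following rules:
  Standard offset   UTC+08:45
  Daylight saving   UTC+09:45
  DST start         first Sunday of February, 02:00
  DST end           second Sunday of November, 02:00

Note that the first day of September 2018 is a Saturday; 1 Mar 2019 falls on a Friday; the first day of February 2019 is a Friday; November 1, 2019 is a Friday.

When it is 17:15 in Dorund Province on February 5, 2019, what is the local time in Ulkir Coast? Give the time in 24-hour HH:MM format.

21:15

1 September 2018 is a Saturday, so Sundays fall on 2, 9, 16, 23, 30; the last is September 30.
1 March 2019 is a Friday, so the first Monday is March 4 and the fourth is March 25.
Daylight saving runs 30 September 2018 – 25 March 2019; February 5, 2019 is inside that window, so Dorund Province is at UTC+05:45.
17:15 Dorund Province − 5h45m = 11:30 UTC.
1 February 2019 is a Friday, so the first Sunday is February 3.
1 November 2019 is a Friday, so the first Sunday is November 3 and the second is November 10.
At the standard offset (UTC+08:45), 11:30 UTC + 8h45m = 20:15 Ulkir Coast standard time.
The standard-time date in Ulkir Coast, February 5, 2019, falls between 3 February and 10 November, so daylight saving is in effect and Ulkir Coast is at UTC+09:45.
11:30 UTC + 9h45m = 21:15 Ulkir Coast.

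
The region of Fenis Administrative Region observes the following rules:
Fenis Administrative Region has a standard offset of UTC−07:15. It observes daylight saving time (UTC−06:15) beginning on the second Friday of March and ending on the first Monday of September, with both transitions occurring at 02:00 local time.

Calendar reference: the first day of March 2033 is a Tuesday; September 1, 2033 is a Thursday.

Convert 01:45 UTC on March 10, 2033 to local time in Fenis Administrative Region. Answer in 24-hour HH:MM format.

1 March 2033 is a Tuesday, so the first Friday is March 4 and the second is March 11.
1 September 2033 is a Thursday, so the first Monday is September 5.
At the standard offset (UTC−07:15), 01:45 UTC − 7h15m = 18:30 Fenis Administrative Region standard time (rolling into the previous day, 9 March 2033).
Daylight saving runs 11 March – 5 September; the standard-time date in Fenis Administrative Region, March 9, 2033, is outside that window, so Fenis Administrative Region is on standard time at UTC−07:15.
01:45 UTC − 7h15m = 18:30 local (rolling into the previous day, 9 March 2033).

18:30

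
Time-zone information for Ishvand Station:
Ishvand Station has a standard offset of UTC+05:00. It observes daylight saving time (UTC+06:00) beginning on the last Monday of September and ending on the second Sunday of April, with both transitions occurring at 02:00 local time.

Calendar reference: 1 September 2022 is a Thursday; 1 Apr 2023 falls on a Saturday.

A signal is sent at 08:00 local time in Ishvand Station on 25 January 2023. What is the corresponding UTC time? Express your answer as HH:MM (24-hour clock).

1 September 2022 is a Thursday, so Mondays fall on 5, 12, 19, 26; the last is September 26.
1 April 2023 is a Saturday, so the first Sunday is April 2 and the second is April 9.
Daylight saving runs 26 September 2022 – 9 April 2023; 25 January 2023 is inside that window, so Ishvand Station is at UTC+06:00.
08:00 local − 6h = 02:00 UTC.

02:00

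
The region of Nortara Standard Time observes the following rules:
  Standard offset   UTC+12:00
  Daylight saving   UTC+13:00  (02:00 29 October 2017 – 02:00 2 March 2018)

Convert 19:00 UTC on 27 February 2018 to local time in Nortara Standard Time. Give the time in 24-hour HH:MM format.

08:00

At the standard offset (UTC+12:00), 19:00 UTC + 12h = 07:00 Nortara Standard Time standard time (rolling into the next day, 28 February 2018).
Daylight saving runs 29 October 2017 – 2 March 2018; the standard-time date in Nortara Standard Time, 28 February 2018, is inside that window, so Nortara Standard Time is at UTC+13:00.
19:00 UTC + 13h = 08:00 local (rolling into the next day, 28 February 2018).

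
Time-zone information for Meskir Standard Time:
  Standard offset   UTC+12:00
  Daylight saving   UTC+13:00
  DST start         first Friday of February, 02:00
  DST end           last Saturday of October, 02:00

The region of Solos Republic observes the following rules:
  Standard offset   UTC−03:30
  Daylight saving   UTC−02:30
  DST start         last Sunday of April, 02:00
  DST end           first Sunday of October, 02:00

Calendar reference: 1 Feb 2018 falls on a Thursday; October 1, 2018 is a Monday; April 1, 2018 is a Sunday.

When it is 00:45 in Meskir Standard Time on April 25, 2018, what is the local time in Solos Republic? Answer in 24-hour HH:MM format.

1 February 2018 is a Thursday, so the first Friday is February 2.
1 October 2018 is a Monday, so Saturdays fall on 6, 13, 20, 27; the last is October 27.
April 25, 2018 lies within the daylight-saving period (2 February – 27 October), so Meskir Standard Time is on daylight time, UTC+13:00.
00:45 Meskir Standard Time − 13h = 11:45 UTC (rolling into the previous day, 24 April 2018).
1 April 2018 is a Sunday, so Sundays fall on 1, 8, 15, 22, 29; the last is April 29.
1 October 2018 is a Monday, so the first Sunday is October 7.
At the standard offset (UTC−03:30), 11:45 UTC − 3h30m = 08:15 Solos Republic standard time.
The standard-time date in Solos Republic, April 24, 2018, does not fall between 29 April and 7 October, so daylight saving is not in effect and Solos Republic is at UTC−03:30.
11:45 UTC − 3h30m = 08:15 Solos Republic.

08:15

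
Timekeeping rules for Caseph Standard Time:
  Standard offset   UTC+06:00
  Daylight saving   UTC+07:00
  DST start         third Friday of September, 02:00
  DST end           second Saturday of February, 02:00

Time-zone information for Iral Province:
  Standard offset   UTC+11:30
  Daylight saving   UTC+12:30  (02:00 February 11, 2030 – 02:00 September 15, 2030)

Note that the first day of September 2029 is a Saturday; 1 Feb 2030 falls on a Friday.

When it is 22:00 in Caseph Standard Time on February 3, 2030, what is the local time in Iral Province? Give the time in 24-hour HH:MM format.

02:30

1 September 2029 is a Saturday, so the first Friday is September 7 and the third is September 21.
1 February 2030 is a Friday, so the first Saturday is February 2 and the second is February 9.
Daylight saving runs 21 September 2029 – 9 February 2030; February 3, 2030 is inside that window, so Caseph Standard Time is at UTC+07:00.
22:00 Caseph Standard Time − 7h = 15:00 UTC.
At the standard offset (UTC+11:30), 15:00 UTC + 11h30m = 02:30 Iral Province standard time (rolling into the next day, 4 February 2030).
Daylight saving runs 11 February – 15 September; the standard-time date in Iral Province, February 4, 2030, is outside that window, so Iral Province is on standard time at UTC+11:30.
15:00 UTC + 11h30m = 02:30 Iral Province (rolling into the next day, 4 February 2030).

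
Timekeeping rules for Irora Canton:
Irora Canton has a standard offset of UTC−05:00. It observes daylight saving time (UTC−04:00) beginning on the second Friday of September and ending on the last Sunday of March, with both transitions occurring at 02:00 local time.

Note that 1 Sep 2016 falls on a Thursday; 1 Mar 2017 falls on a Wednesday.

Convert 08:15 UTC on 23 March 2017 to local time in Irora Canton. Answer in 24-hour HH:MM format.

1 September 2016 is a Thursday, so the first Friday is September 2 and the second is September 9.
1 March 2017 is a Wednesday, so Sundays fall on 5, 12, 19, 26; the last is March 26.
At the standard offset (UTC−05:00), 08:15 UTC − 5h = 03:15 Irora Canton standard time.
The standard-time date in Irora Canton, 23 March 2017, lies within the daylight-saving period (9 September 2016 – 26 March 2017), so Irora Canton is on daylight time, UTC−04:00.
08:15 UTC − 4h = 04:15 local.

04:15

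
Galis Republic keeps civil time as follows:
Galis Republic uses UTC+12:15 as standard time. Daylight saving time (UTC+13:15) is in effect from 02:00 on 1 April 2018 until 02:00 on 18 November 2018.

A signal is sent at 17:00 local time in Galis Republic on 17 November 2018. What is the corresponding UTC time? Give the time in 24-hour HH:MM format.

03:45

17 November 2018 lies within the daylight-saving period (1 April – 18 November), so Galis Republic is on daylight time, UTC+13:15.
17:00 local − 13h15m = 03:45 UTC.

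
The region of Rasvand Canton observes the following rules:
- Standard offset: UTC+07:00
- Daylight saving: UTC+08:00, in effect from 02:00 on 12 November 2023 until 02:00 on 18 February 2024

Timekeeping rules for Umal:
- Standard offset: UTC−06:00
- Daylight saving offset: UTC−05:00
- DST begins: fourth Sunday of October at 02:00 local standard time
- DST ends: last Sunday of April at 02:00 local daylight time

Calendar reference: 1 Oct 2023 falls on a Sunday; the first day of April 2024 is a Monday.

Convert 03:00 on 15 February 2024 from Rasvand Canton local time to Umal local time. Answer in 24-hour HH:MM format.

14:00

15 February 2024 lies within the daylight-saving period (12 November 2023 – 18 February 2024), so Rasvand Canton is on daylight time, UTC+08:00.
03:00 Rasvand Canton − 8h = 19:00 UTC (rolling into the previous day, 14 February 2024).
1 October 2023 is a Sunday, so the first Sunday is October 1 and the fourth is October 22.
1 April 2024 is a Monday, so Sundays fall on 7, 14, 21, 28; the last is April 28.
At the standard offset (UTC−06:00), 19:00 UTC − 6h = 13:00 Umal standard time.
The standard-time date in Umal, 14 February 2024, falls between 22 October 2023 and 28 April 2024, so daylight saving is in effect and Umal is at UTC−05:00.
19:00 UTC − 5h = 14:00 Umal.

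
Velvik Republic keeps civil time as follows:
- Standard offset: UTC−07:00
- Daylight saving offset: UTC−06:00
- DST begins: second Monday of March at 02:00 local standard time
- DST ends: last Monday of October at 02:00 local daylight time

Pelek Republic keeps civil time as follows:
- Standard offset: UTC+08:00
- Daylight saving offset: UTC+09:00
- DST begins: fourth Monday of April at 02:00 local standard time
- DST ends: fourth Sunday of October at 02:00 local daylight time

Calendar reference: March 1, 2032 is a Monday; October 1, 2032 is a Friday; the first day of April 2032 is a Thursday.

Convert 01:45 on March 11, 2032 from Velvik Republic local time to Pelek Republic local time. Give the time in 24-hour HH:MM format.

1 March 2032 is a Monday, so the first Monday is March 1 and the second is March 8.
1 October 2032 is a Friday, so Mondays fall on 4, 11, 18, 25; the last is October 25.
March 11, 2032 falls between 8 March and 25 October, so daylight saving is in effect and Velvik Republic is at UTC−06:00.
01:45 Velvik Republic + 6h = 07:45 UTC.
1 April 2032 is a Thursday, so the first Monday is April 5 and the fourth is April 26.
1 October 2032 is a Friday, so the first Sunday is October 3 and the fourth is October 24.
At the standard offset (UTC+08:00), 07:45 UTC + 8h = 15:45 Pelek Republic standard time.
The standard-time date in Pelek Republic, March 11, 2032, does not fall between 26 April and 24 October, so daylight saving is not in effect and Pelek Republic is at UTC+08:00.
07:45 UTC + 8h = 15:45 Pelek Republic.

15:45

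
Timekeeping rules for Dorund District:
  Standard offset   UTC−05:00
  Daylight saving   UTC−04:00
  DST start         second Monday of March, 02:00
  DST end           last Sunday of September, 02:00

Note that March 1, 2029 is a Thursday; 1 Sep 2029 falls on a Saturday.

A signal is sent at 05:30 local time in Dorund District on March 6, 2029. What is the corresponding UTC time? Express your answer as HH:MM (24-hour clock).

1 March 2029 is a Thursday, so the first Monday is March 5 and the second is March 12.
1 September 2029 is a Saturday, so Sundays fall on 2, 9, 16, 23, 30; the last is September 30.
Daylight saving runs 12 March – 30 September; March 6, 2029 is outside that window, so Dorund District is on standard time at UTC−05:00.
05:30 local + 5h = 10:30 UTC.

10:30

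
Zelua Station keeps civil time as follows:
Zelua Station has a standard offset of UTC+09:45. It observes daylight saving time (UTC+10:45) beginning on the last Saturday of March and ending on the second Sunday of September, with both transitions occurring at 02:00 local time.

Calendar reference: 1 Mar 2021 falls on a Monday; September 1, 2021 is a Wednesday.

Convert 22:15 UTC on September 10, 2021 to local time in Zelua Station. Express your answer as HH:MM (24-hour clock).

1 March 2021 is a Monday, so Saturdays fall on 6, 13, 20, 27; the last is March 27.
1 September 2021 is a Wednesday, so the first Sunday is September 5 and the second is September 12.
At the standard offset (UTC+09:45), 22:15 UTC + 9h45m = 08:00 Zelua Station standard time (rolling into the next day, 11 September 2021).
The standard-time date in Zelua Station, September 11, 2021, lies within the daylight-saving period (27 March – 12 September), so Zelua Station is on daylight time, UTC+10:45.
22:15 UTC + 10h45m = 09:00 local (rolling into the next day, 11 September 2021).

09:00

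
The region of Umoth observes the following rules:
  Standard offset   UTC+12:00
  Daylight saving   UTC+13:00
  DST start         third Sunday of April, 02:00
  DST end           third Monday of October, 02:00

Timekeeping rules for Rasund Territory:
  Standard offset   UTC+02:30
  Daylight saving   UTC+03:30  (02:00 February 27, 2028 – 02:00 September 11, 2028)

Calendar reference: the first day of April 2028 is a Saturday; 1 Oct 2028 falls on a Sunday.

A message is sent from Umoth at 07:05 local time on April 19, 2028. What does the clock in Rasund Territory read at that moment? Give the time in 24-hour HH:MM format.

1 April 2028 is a Saturday, so the first Sunday is April 2 and the third is April 16.
1 October 2028 is a Sunday, so the first Monday is October 2 and the third is October 16.
April 19, 2028 lies within the daylight-saving period (16 April – 16 October), so Umoth is on daylight time, UTC+13:00.
07:05 Umoth − 13h = 18:05 UTC (rolling into the previous day, 18 April 2028).
At the standard offset (UTC+02:30), 18:05 UTC + 2h30m = 20:35 Rasund Territory standard time.
The standard-time date in Rasund Territory, April 18, 2028, lies within the daylight-saving period (27 February – 11 September), so Rasund Territory is on daylight time, UTC+03:30.
18:05 UTC + 3h30m = 21:35 Rasund Territory.

21:35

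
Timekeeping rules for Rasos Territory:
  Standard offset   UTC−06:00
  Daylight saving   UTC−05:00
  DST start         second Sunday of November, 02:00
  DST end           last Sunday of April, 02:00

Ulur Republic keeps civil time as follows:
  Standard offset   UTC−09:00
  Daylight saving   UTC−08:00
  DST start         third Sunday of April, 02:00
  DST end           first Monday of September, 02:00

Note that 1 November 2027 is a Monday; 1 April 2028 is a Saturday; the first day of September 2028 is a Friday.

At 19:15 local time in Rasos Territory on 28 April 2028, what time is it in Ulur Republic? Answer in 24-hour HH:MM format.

1 November 2027 is a Monday, so the first Sunday is November 7 and the second is November 14.
1 April 2028 is a Saturday, so Sundays fall on 2, 9, 16, 23, 30; the last is April 30.
Daylight saving runs 14 November 2027 – 30 April 2028; 28 April 2028 is inside that window, so Rasos Territory is at UTC−05:00.
19:15 Rasos Territory + 5h = 00:15 UTC (rolling into the next day, 29 April 2028).
1 April 2028 is a Saturday, so the first Sunday is April 2 and the third is April 16.
1 September 2028 is a Friday, so the first Monday is September 4.
At the standard offset (UTC−09:00), 00:15 UTC − 9h = 15:15 Ulur Republic standard time (rolling into the previous day, 28 April 2028).
The standard-time date in Ulur Republic, 28 April 2028, lies within the daylight-saving period (16 April – 4 September), so Ulur Republic is on daylight time, UTC−08:00.
00:15 UTC − 8h = 16:15 Ulur Republic (rolling into the previous day, 28 April 2028).

16:15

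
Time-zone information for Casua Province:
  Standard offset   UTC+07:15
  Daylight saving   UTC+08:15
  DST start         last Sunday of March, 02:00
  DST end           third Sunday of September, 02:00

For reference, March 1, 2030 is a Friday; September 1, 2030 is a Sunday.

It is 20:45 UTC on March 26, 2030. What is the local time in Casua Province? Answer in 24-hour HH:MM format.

04:00

1 March 2030 is a Friday, so Sundays fall on 3, 10, 17, 24, 31; the last is March 31.
1 September 2030 is a Sunday, so the first Sunday is September 1 and the third is September 15.
At the standard offset (UTC+07:15), 20:45 UTC + 7h15m = 04:00 Casua Province standard time (rolling into the next day, 27 March 2030).
The standard-time date in Casua Province, March 27, 2030, is outside the daylight-saving period (31 March – 15 September), so Casua Province is on standard time, UTC+07:15.
20:45 UTC + 7h15m = 04:00 local (rolling into the next day, 27 March 2030).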